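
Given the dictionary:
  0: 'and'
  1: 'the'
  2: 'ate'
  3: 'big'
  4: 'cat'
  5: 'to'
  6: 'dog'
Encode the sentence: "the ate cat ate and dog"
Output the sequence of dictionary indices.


Look up each word in the dictionary:
  'the' -> 1
  'ate' -> 2
  'cat' -> 4
  'ate' -> 2
  'and' -> 0
  'dog' -> 6

Encoded: [1, 2, 4, 2, 0, 6]


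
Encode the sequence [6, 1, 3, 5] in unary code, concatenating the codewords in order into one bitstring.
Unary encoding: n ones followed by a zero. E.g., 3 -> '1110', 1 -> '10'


Encode each number as n ones followed by a terminating 0:
  6 -> 1111110 (7 bits)
  1 -> 10 (2 bits)
  3 -> 1110 (4 bits)
  5 -> 111110 (6 bits)
Total length = 7 + 2 + 4 + 6 = 19 bits.

Unary([6, 1, 3, 5]) = 1111110101110111110 (19 bits)


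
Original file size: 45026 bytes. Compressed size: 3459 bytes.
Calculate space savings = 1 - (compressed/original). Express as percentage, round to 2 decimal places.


ratio = compressed/original = 3459/45026 = 0.076822
savings = 1 - ratio = 1 - 0.076822 = 0.923178
as a percentage: 0.923178 * 100 = 92.32%

Space savings = 1 - 3459/45026 = 92.32%


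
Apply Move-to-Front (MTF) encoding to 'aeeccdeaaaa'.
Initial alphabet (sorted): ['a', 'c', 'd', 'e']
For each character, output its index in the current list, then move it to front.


MTF encoding:
'a': index 0 in ['a', 'c', 'd', 'e'] -> ['a', 'c', 'd', 'e']
'e': index 3 in ['a', 'c', 'd', 'e'] -> ['e', 'a', 'c', 'd']
'e': index 0 in ['e', 'a', 'c', 'd'] -> ['e', 'a', 'c', 'd']
'c': index 2 in ['e', 'a', 'c', 'd'] -> ['c', 'e', 'a', 'd']
'c': index 0 in ['c', 'e', 'a', 'd'] -> ['c', 'e', 'a', 'd']
'd': index 3 in ['c', 'e', 'a', 'd'] -> ['d', 'c', 'e', 'a']
'e': index 2 in ['d', 'c', 'e', 'a'] -> ['e', 'd', 'c', 'a']
'a': index 3 in ['e', 'd', 'c', 'a'] -> ['a', 'e', 'd', 'c']
'a': index 0 in ['a', 'e', 'd', 'c'] -> ['a', 'e', 'd', 'c']
'a': index 0 in ['a', 'e', 'd', 'c'] -> ['a', 'e', 'd', 'c']
'a': index 0 in ['a', 'e', 'd', 'c'] -> ['a', 'e', 'd', 'c']


Output: [0, 3, 0, 2, 0, 3, 2, 3, 0, 0, 0]


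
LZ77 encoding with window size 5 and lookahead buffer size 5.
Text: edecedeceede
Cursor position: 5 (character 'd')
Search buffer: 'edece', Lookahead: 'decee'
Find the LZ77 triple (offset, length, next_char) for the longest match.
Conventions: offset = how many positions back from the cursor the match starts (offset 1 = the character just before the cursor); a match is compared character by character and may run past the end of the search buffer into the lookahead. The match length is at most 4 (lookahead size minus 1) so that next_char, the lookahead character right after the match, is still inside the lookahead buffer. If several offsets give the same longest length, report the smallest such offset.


Try each offset into the search buffer:
  offset=1 (pos 4, char 'e'): match length 0
  offset=2 (pos 3, char 'c'): match length 0
  offset=3 (pos 2, char 'e'): match length 0
  offset=4 (pos 1, char 'd'): match length 4
  offset=5 (pos 0, char 'e'): match length 0
Longest match has length 4 at offset 4.
next_char = character at position 5 + 4 = 9 -> 'e'

Best match: offset=4, length=4 (matching 'dece' starting at position 1)
LZ77 triple: (4, 4, 'e')


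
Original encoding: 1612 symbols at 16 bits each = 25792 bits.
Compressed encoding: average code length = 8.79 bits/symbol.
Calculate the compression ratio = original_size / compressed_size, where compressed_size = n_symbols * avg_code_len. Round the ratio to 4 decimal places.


original_size = n_symbols * orig_bits = 1612 * 16 = 25792 bits
compressed_size = n_symbols * avg_code_len = 1612 * 8.79 = 14169.48 bits
ratio = original_size / compressed_size = 25792 / 14169.48 = 1.8203

Compression ratio = 1.8203


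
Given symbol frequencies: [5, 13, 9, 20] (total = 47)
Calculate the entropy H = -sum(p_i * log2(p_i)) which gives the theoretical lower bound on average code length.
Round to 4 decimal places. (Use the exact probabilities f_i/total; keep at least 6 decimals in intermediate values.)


Per-symbol terms -p_i * log2(p_i) with p_i = f_i/47:
  p = 5/47 = 0.106383: log2(p) = -3.232661, -p*log2(p) = 0.343900
  p = 13/47 = 0.276596: log2(p) = -1.854149, -p*log2(p) = 0.512850
  p = 9/47 = 0.191489: log2(p) = -2.384664, -p*log2(p) = 0.456638
  p = 20/47 = 0.425532: log2(p) = -1.232661, -p*log2(p) = 0.524536
H = 0.343900 + 0.512850 + 0.456638 + 0.524536 = 1.837924

H = 1.8379 bits/symbol


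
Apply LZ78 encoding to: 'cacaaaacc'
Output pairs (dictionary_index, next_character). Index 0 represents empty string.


LZ78 encoding steps:
Dictionary: {0: ''}
Step 1: w='' (idx 0), next='c' -> output (0, 'c'), add 'c' as idx 1
Step 2: w='' (idx 0), next='a' -> output (0, 'a'), add 'a' as idx 2
Step 3: w='c' (idx 1), next='a' -> output (1, 'a'), add 'ca' as idx 3
Step 4: w='a' (idx 2), next='a' -> output (2, 'a'), add 'aa' as idx 4
Step 5: w='a' (idx 2), next='c' -> output (2, 'c'), add 'ac' as idx 5
Step 6: w='c' (idx 1), end of input -> output (1, '')


Encoded: [(0, 'c'), (0, 'a'), (1, 'a'), (2, 'a'), (2, 'c'), (1, '')]


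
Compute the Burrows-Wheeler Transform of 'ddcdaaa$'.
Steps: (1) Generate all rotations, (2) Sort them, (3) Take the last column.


Rotations (sorted):
  0: $ddcdaaa -> last char: a
  1: a$ddcdaa -> last char: a
  2: aa$ddcda -> last char: a
  3: aaa$ddcd -> last char: d
  4: cdaaa$dd -> last char: d
  5: daaa$ddc -> last char: c
  6: dcdaaa$d -> last char: d
  7: ddcdaaa$ -> last char: $


BWT = aaaddcd$


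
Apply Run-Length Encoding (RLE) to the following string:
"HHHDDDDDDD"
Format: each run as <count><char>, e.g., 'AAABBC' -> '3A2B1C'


Scanning runs left to right:
  i=0: run of 'H' x 3 -> '3H'
  i=3: run of 'D' x 7 -> '7D'

RLE = 3H7D


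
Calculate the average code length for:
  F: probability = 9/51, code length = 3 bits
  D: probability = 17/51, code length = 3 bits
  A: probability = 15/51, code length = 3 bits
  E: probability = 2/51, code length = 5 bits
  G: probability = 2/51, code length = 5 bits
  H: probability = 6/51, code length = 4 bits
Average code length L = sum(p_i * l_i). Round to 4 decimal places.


Weighted contributions p_i * l_i:
  F: (9/51) * 3 = 27/51
  D: (17/51) * 3 = 51/51
  A: (15/51) * 3 = 45/51
  E: (2/51) * 5 = 10/51
  G: (2/51) * 5 = 10/51
  H: (6/51) * 4 = 24/51
Sum = (27 + 51 + 45 + 10 + 10 + 24)/51 = 167/51

L = 167/51 = 3.2745 bits/symbol


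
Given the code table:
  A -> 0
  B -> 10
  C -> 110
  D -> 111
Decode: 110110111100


Decoding:
110 -> C
110 -> C
111 -> D
10 -> B
0 -> A


Result: CCDBA


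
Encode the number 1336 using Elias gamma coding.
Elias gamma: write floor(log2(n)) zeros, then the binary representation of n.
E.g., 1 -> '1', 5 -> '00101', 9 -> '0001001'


num_bits = floor(log2(1336)) + 1 = 11
leading_zeros = num_bits - 1 = 10
binary(1336) = 10100111000

Elias gamma(1336) = '0000000000' + '10100111000' = 000000000010100111000 (21 bits)


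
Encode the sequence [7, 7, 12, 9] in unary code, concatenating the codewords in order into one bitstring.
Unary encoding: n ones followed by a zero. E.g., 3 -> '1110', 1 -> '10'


Encode each number as n ones followed by a terminating 0:
  7 -> 11111110 (8 bits)
  7 -> 11111110 (8 bits)
  12 -> 1111111111110 (13 bits)
  9 -> 1111111110 (10 bits)
Total length = 8 + 8 + 13 + 10 = 39 bits.

Unary([7, 7, 12, 9]) = 111111101111111011111111111101111111110 (39 bits)


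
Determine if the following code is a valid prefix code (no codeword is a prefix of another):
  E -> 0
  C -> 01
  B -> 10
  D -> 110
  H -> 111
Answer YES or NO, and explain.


Checking each pair (does one codeword prefix another?):
  E='0' vs C='01': prefix -- VIOLATION

NO -- this is NOT a valid prefix code. E (0) is a prefix of C (01).


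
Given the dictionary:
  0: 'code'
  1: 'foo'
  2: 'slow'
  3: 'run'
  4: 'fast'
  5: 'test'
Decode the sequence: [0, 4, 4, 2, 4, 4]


Look up each index in the dictionary:
  0 -> 'code'
  4 -> 'fast'
  4 -> 'fast'
  2 -> 'slow'
  4 -> 'fast'
  4 -> 'fast'

Decoded: "code fast fast slow fast fast"


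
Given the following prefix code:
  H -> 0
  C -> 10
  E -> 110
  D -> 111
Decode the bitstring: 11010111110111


Decoding step by step:
Bits 110 -> E
Bits 10 -> C
Bits 111 -> D
Bits 110 -> E
Bits 111 -> D


Decoded message: ECDED


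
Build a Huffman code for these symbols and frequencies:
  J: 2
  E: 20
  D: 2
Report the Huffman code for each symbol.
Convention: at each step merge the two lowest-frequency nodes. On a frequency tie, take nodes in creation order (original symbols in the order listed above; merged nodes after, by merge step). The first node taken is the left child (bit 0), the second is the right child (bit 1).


Huffman tree construction:
Step 1: Merge J(2) + D(2) = 4
Step 2: Merge (J+D)(4) + E(20) = 24
Read each symbol's code off the tree from the root (left child = 0, right child = 1).

Codes:
  J: 00 (length 2)
  E: 1 (length 1)
  D: 01 (length 2)
Average code length: 28/24 = 1.1667 bits/symbol


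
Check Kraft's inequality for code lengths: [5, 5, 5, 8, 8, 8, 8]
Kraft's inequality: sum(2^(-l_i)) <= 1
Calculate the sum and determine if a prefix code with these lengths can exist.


Sum = 2^(-5) + 2^(-5) + 2^(-5) + 2^(-8) + 2^(-8) + 2^(-8) + 2^(-8)
    = 0.03125 + 0.03125 + 0.03125 + 0.00390625 + 0.00390625 + 0.00390625 + 0.00390625
    = 28/256 = 0.109375
Since 0.109375 <= 1, Kraft's inequality IS satisfied.
A prefix code with these lengths CAN exist.

Kraft sum = 0.109375. Satisfied.


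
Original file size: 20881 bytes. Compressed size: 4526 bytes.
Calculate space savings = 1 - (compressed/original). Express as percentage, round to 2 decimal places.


ratio = compressed/original = 4526/20881 = 0.216752
savings = 1 - ratio = 1 - 0.216752 = 0.783248
as a percentage: 0.783248 * 100 = 78.32%

Space savings = 1 - 4526/20881 = 78.32%


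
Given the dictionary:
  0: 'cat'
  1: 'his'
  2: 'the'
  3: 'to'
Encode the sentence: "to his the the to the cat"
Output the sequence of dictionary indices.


Look up each word in the dictionary:
  'to' -> 3
  'his' -> 1
  'the' -> 2
  'the' -> 2
  'to' -> 3
  'the' -> 2
  'cat' -> 0

Encoded: [3, 1, 2, 2, 3, 2, 0]


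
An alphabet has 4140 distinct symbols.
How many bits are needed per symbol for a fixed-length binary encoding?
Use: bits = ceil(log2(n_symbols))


log2(4140) = 12.0154
Bracket: 2^12 = 4096 < 4140 <= 2^13 = 8192
So ceil(log2(4140)) = 13

bits = ceil(log2(4140)) = ceil(12.0154) = 13 bits


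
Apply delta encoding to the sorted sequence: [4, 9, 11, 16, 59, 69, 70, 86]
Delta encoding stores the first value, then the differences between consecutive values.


First value: 4
Deltas:
  9 - 4 = 5
  11 - 9 = 2
  16 - 11 = 5
  59 - 16 = 43
  69 - 59 = 10
  70 - 69 = 1
  86 - 70 = 16


Delta encoded: [4, 5, 2, 5, 43, 10, 1, 16]


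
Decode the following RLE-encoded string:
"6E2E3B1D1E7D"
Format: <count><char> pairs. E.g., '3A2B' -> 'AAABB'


Expanding each <count><char> pair:
  6E -> 'EEEEEE'
  2E -> 'EE'
  3B -> 'BBB'
  1D -> 'D'
  1E -> 'E'
  7D -> 'DDDDDDD'

Decoded = EEEEEEEEBBBDEDDDDDDD


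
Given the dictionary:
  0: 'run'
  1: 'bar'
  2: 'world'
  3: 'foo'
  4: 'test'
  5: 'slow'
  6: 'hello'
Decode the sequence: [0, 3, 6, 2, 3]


Look up each index in the dictionary:
  0 -> 'run'
  3 -> 'foo'
  6 -> 'hello'
  2 -> 'world'
  3 -> 'foo'

Decoded: "run foo hello world foo"


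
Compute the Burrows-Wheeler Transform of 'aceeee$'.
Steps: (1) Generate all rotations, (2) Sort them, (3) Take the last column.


Rotations (sorted):
  0: $aceeee -> last char: e
  1: aceeee$ -> last char: $
  2: ceeee$a -> last char: a
  3: e$aceee -> last char: e
  4: ee$acee -> last char: e
  5: eee$ace -> last char: e
  6: eeee$ac -> last char: c


BWT = e$aeeec


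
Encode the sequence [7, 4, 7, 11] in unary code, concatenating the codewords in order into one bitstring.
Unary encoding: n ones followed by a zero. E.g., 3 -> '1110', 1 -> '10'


Encode each number as n ones followed by a terminating 0:
  7 -> 11111110 (8 bits)
  4 -> 11110 (5 bits)
  7 -> 11111110 (8 bits)
  11 -> 111111111110 (12 bits)
Total length = 8 + 5 + 8 + 12 = 33 bits.

Unary([7, 4, 7, 11]) = 111111101111011111110111111111110 (33 bits)


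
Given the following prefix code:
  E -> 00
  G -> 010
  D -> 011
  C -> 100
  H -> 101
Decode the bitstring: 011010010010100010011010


Decoding step by step:
Bits 011 -> D
Bits 010 -> G
Bits 010 -> G
Bits 010 -> G
Bits 100 -> C
Bits 010 -> G
Bits 011 -> D
Bits 010 -> G


Decoded message: DGGGCGDG


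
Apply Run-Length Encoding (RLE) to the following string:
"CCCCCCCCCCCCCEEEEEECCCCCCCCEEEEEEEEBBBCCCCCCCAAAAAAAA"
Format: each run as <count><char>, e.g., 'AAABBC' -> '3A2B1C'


Scanning runs left to right:
  i=0: run of 'C' x 13 -> '13C'
  i=13: run of 'E' x 6 -> '6E'
  i=19: run of 'C' x 8 -> '8C'
  i=27: run of 'E' x 8 -> '8E'
  i=35: run of 'B' x 3 -> '3B'
  i=38: run of 'C' x 7 -> '7C'
  i=45: run of 'A' x 8 -> '8A'

RLE = 13C6E8C8E3B7C8A


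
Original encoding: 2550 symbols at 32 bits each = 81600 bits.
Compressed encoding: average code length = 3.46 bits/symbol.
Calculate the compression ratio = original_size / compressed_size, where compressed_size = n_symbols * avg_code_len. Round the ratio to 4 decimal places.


original_size = n_symbols * orig_bits = 2550 * 32 = 81600 bits
compressed_size = n_symbols * avg_code_len = 2550 * 3.46 = 8823.0 bits
ratio = original_size / compressed_size = 81600 / 8823.0 = 9.2486

Compression ratio = 9.2486


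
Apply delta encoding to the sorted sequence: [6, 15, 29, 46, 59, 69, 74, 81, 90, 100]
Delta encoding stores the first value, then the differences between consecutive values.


First value: 6
Deltas:
  15 - 6 = 9
  29 - 15 = 14
  46 - 29 = 17
  59 - 46 = 13
  69 - 59 = 10
  74 - 69 = 5
  81 - 74 = 7
  90 - 81 = 9
  100 - 90 = 10


Delta encoded: [6, 9, 14, 17, 13, 10, 5, 7, 9, 10]


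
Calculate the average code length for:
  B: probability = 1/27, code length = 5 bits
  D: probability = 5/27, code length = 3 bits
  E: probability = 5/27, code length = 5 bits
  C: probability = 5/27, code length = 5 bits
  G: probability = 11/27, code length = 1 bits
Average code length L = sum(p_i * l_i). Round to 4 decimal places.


Weighted contributions p_i * l_i:
  B: (1/27) * 5 = 5/27
  D: (5/27) * 3 = 15/27
  E: (5/27) * 5 = 25/27
  C: (5/27) * 5 = 25/27
  G: (11/27) * 1 = 11/27
Sum = (5 + 15 + 25 + 25 + 11)/27 = 81/27

L = 81/27 = 3.0000 bits/symbol


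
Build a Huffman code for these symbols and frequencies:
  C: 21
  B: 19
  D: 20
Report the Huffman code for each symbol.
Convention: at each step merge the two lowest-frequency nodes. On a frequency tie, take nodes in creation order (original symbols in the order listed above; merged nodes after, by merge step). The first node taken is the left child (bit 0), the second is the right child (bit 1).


Huffman tree construction:
Step 1: Merge B(19) + D(20) = 39
Step 2: Merge C(21) + (B+D)(39) = 60
Read each symbol's code off the tree from the root (left child = 0, right child = 1).

Codes:
  C: 0 (length 1)
  B: 10 (length 2)
  D: 11 (length 2)
Average code length: 99/60 = 1.6500 bits/symbol


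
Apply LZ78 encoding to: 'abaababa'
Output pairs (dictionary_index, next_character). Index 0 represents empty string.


LZ78 encoding steps:
Dictionary: {0: ''}
Step 1: w='' (idx 0), next='a' -> output (0, 'a'), add 'a' as idx 1
Step 2: w='' (idx 0), next='b' -> output (0, 'b'), add 'b' as idx 2
Step 3: w='a' (idx 1), next='a' -> output (1, 'a'), add 'aa' as idx 3
Step 4: w='b' (idx 2), next='a' -> output (2, 'a'), add 'ba' as idx 4
Step 5: w='ba' (idx 4), end of input -> output (4, '')


Encoded: [(0, 'a'), (0, 'b'), (1, 'a'), (2, 'a'), (4, '')]


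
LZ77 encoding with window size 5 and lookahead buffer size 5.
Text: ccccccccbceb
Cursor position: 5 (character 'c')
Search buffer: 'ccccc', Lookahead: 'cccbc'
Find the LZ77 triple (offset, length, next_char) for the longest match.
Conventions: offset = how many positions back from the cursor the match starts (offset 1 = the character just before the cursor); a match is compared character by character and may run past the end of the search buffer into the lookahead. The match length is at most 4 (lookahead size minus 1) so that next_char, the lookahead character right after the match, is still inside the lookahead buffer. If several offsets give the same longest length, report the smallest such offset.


Try each offset into the search buffer:
  offset=1 (pos 4, char 'c'): match length 3
  offset=2 (pos 3, char 'c'): match length 3
  offset=3 (pos 2, char 'c'): match length 3
  offset=4 (pos 1, char 'c'): match length 3
  offset=5 (pos 0, char 'c'): match length 3
Longest match has length 3, found at offsets 1, 2, 3, 4, 5; take the smallest, offset 1.
next_char = character at position 5 + 3 = 8 -> 'b'

Best match: offset=1, length=3 (matching 'ccc' starting at position 4)
LZ77 triple: (1, 3, 'b')


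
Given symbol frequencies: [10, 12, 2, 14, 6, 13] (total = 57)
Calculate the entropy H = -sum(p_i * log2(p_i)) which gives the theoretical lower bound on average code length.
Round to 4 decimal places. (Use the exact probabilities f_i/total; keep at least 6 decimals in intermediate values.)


Per-symbol terms -p_i * log2(p_i) with p_i = f_i/57:
  p = 10/57 = 0.175439: log2(p) = -2.510962, -p*log2(p) = 0.440520
  p = 12/57 = 0.210526: log2(p) = -2.247928, -p*log2(p) = 0.473248
  p = 2/57 = 0.035088: log2(p) = -4.832890, -p*log2(p) = 0.169575
  p = 14/57 = 0.245614: log2(p) = -2.025535, -p*log2(p) = 0.497500
  p = 6/57 = 0.105263: log2(p) = -3.247928, -p*log2(p) = 0.341887
  p = 13/57 = 0.228070: log2(p) = -2.132450, -p*log2(p) = 0.486348
H = 0.440520 + 0.473248 + 0.169575 + 0.497500 + 0.341887 + 0.486348 = 2.409078

H = 2.4091 bits/symbol


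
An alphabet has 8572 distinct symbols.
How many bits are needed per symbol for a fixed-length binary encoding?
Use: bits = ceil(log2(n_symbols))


log2(8572) = 13.0654
Bracket: 2^13 = 8192 < 8572 <= 2^14 = 16384
So ceil(log2(8572)) = 14

bits = ceil(log2(8572)) = ceil(13.0654) = 14 bits


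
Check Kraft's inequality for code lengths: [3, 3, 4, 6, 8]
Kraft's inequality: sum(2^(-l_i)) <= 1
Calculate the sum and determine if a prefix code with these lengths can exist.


Sum = 2^(-3) + 2^(-3) + 2^(-4) + 2^(-6) + 2^(-8)
    = 0.125 + 0.125 + 0.0625 + 0.015625 + 0.00390625
    = 85/256 = 0.33203125
Since 0.33203125 <= 1, Kraft's inequality IS satisfied.
A prefix code with these lengths CAN exist.

Kraft sum = 0.33203125. Satisfied.


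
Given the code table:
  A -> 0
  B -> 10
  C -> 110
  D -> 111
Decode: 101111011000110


Decoding:
10 -> B
111 -> D
10 -> B
110 -> C
0 -> A
0 -> A
110 -> C


Result: BDBCAAC


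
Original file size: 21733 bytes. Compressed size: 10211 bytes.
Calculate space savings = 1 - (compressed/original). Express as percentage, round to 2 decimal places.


ratio = compressed/original = 10211/21733 = 0.469838
savings = 1 - ratio = 1 - 0.469838 = 0.530162
as a percentage: 0.530162 * 100 = 53.02%

Space savings = 1 - 10211/21733 = 53.02%


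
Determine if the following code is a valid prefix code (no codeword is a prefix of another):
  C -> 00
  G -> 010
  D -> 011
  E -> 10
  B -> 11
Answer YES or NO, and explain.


Checking each pair (does one codeword prefix another?):
  C='00' vs G='010': no prefix
  C='00' vs D='011': no prefix
  C='00' vs E='10': no prefix
  C='00' vs B='11': no prefix
  G='010' vs C='00': no prefix
  G='010' vs D='011': no prefix
  G='010' vs E='10': no prefix
  G='010' vs B='11': no prefix
  D='011' vs C='00': no prefix
  D='011' vs G='010': no prefix
  D='011' vs E='10': no prefix
  D='011' vs B='11': no prefix
  E='10' vs C='00': no prefix
  E='10' vs G='010': no prefix
  E='10' vs D='011': no prefix
  E='10' vs B='11': no prefix
  B='11' vs C='00': no prefix
  B='11' vs G='010': no prefix
  B='11' vs D='011': no prefix
  B='11' vs E='10': no prefix
No violation found over all pairs.

YES -- this is a valid prefix code. No codeword is a prefix of any other codeword.


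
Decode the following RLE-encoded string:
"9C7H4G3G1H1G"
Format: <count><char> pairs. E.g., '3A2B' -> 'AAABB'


Expanding each <count><char> pair:
  9C -> 'CCCCCCCCC'
  7H -> 'HHHHHHH'
  4G -> 'GGGG'
  3G -> 'GGG'
  1H -> 'H'
  1G -> 'G'

Decoded = CCCCCCCCCHHHHHHHGGGGGGGHG


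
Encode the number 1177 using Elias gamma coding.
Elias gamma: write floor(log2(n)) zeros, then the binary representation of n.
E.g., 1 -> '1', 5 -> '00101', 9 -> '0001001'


num_bits = floor(log2(1177)) + 1 = 11
leading_zeros = num_bits - 1 = 10
binary(1177) = 10010011001

Elias gamma(1177) = '0000000000' + '10010011001' = 000000000010010011001 (21 bits)


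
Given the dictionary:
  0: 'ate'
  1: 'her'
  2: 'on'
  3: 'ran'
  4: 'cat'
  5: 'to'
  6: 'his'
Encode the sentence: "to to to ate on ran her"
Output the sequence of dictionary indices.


Look up each word in the dictionary:
  'to' -> 5
  'to' -> 5
  'to' -> 5
  'ate' -> 0
  'on' -> 2
  'ran' -> 3
  'her' -> 1

Encoded: [5, 5, 5, 0, 2, 3, 1]


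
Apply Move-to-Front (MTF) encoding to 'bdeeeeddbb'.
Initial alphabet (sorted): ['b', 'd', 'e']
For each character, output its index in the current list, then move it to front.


MTF encoding:
'b': index 0 in ['b', 'd', 'e'] -> ['b', 'd', 'e']
'd': index 1 in ['b', 'd', 'e'] -> ['d', 'b', 'e']
'e': index 2 in ['d', 'b', 'e'] -> ['e', 'd', 'b']
'e': index 0 in ['e', 'd', 'b'] -> ['e', 'd', 'b']
'e': index 0 in ['e', 'd', 'b'] -> ['e', 'd', 'b']
'e': index 0 in ['e', 'd', 'b'] -> ['e', 'd', 'b']
'd': index 1 in ['e', 'd', 'b'] -> ['d', 'e', 'b']
'd': index 0 in ['d', 'e', 'b'] -> ['d', 'e', 'b']
'b': index 2 in ['d', 'e', 'b'] -> ['b', 'd', 'e']
'b': index 0 in ['b', 'd', 'e'] -> ['b', 'd', 'e']


Output: [0, 1, 2, 0, 0, 0, 1, 0, 2, 0]


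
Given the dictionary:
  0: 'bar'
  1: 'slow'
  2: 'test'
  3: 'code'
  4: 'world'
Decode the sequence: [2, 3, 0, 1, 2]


Look up each index in the dictionary:
  2 -> 'test'
  3 -> 'code'
  0 -> 'bar'
  1 -> 'slow'
  2 -> 'test'

Decoded: "test code bar slow test"


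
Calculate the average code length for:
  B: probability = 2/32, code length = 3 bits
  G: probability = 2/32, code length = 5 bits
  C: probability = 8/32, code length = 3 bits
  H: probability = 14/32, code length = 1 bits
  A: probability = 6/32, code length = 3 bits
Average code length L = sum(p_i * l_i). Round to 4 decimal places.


Weighted contributions p_i * l_i:
  B: (2/32) * 3 = 6/32
  G: (2/32) * 5 = 10/32
  C: (8/32) * 3 = 24/32
  H: (14/32) * 1 = 14/32
  A: (6/32) * 3 = 18/32
Sum = (6 + 10 + 24 + 14 + 18)/32 = 72/32

L = 72/32 = 2.2500 bits/symbol


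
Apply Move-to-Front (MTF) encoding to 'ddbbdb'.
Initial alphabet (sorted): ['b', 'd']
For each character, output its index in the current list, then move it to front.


MTF encoding:
'd': index 1 in ['b', 'd'] -> ['d', 'b']
'd': index 0 in ['d', 'b'] -> ['d', 'b']
'b': index 1 in ['d', 'b'] -> ['b', 'd']
'b': index 0 in ['b', 'd'] -> ['b', 'd']
'd': index 1 in ['b', 'd'] -> ['d', 'b']
'b': index 1 in ['d', 'b'] -> ['b', 'd']


Output: [1, 0, 1, 0, 1, 1]


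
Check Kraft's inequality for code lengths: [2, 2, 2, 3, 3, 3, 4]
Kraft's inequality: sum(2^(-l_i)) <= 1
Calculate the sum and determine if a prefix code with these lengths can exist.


Sum = 2^(-2) + 2^(-2) + 2^(-2) + 2^(-3) + 2^(-3) + 2^(-3) + 2^(-4)
    = 0.25 + 0.25 + 0.25 + 0.125 + 0.125 + 0.125 + 0.0625
    = 19/16 = 1.1875
Since 1.1875 > 1, Kraft's inequality is NOT satisfied.
A prefix code with these lengths CANNOT exist.

Kraft sum = 1.1875. Not satisfied.


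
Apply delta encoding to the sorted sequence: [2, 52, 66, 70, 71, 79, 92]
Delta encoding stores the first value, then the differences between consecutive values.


First value: 2
Deltas:
  52 - 2 = 50
  66 - 52 = 14
  70 - 66 = 4
  71 - 70 = 1
  79 - 71 = 8
  92 - 79 = 13


Delta encoded: [2, 50, 14, 4, 1, 8, 13]


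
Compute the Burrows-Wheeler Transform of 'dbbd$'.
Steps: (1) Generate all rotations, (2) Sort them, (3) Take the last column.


Rotations (sorted):
  0: $dbbd -> last char: d
  1: bbd$d -> last char: d
  2: bd$db -> last char: b
  3: d$dbb -> last char: b
  4: dbbd$ -> last char: $


BWT = ddbb$


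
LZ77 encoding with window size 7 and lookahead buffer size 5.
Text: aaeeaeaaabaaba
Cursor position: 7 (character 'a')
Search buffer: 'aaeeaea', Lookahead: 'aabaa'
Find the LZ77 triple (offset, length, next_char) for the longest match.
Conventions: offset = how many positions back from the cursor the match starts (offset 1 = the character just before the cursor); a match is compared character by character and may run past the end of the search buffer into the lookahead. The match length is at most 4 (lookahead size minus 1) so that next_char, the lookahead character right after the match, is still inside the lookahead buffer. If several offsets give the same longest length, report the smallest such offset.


Try each offset into the search buffer:
  offset=1 (pos 6, char 'a'): match length 2
  offset=2 (pos 5, char 'e'): match length 0
  offset=3 (pos 4, char 'a'): match length 1
  offset=4 (pos 3, char 'e'): match length 0
  offset=5 (pos 2, char 'e'): match length 0
  offset=6 (pos 1, char 'a'): match length 1
  offset=7 (pos 0, char 'a'): match length 2
Longest match has length 2, found at offsets 1, 7; take the smallest, offset 1.
next_char = character at position 7 + 2 = 9 -> 'b'

Best match: offset=1, length=2 (matching 'aa' starting at position 6)
LZ77 triple: (1, 2, 'b')


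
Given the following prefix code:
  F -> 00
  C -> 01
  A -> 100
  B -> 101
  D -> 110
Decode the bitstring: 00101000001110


Decoding step by step:
Bits 00 -> F
Bits 101 -> B
Bits 00 -> F
Bits 00 -> F
Bits 01 -> C
Bits 110 -> D


Decoded message: FBFFCD


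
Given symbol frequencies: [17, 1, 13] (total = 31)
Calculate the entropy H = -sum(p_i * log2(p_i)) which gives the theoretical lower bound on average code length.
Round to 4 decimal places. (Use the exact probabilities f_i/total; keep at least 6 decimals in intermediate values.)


Per-symbol terms -p_i * log2(p_i) with p_i = f_i/31:
  p = 17/31 = 0.548387: log2(p) = -0.866733, -p*log2(p) = 0.475305
  p = 1/31 = 0.032258: log2(p) = -4.954196, -p*log2(p) = 0.159813
  p = 13/31 = 0.419355: log2(p) = -1.253757, -p*log2(p) = 0.525769
H = 0.475305 + 0.159813 + 0.525769 = 1.160887

H = 1.1609 bits/symbol


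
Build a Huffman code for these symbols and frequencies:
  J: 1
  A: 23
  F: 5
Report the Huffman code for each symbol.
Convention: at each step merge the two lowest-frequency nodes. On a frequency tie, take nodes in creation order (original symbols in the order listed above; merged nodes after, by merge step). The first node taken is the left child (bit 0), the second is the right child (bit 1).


Huffman tree construction:
Step 1: Merge J(1) + F(5) = 6
Step 2: Merge (J+F)(6) + A(23) = 29
Read each symbol's code off the tree from the root (left child = 0, right child = 1).

Codes:
  J: 00 (length 2)
  A: 1 (length 1)
  F: 01 (length 2)
Average code length: 35/29 = 1.2069 bits/symbol


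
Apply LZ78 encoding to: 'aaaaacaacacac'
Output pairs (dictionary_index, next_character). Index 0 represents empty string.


LZ78 encoding steps:
Dictionary: {0: ''}
Step 1: w='' (idx 0), next='a' -> output (0, 'a'), add 'a' as idx 1
Step 2: w='a' (idx 1), next='a' -> output (1, 'a'), add 'aa' as idx 2
Step 3: w='aa' (idx 2), next='c' -> output (2, 'c'), add 'aac' as idx 3
Step 4: w='aac' (idx 3), next='a' -> output (3, 'a'), add 'aaca' as idx 4
Step 5: w='' (idx 0), next='c' -> output (0, 'c'), add 'c' as idx 5
Step 6: w='a' (idx 1), next='c' -> output (1, 'c'), add 'ac' as idx 6


Encoded: [(0, 'a'), (1, 'a'), (2, 'c'), (3, 'a'), (0, 'c'), (1, 'c')]


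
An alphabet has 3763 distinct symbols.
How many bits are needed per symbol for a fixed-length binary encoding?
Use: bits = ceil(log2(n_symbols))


log2(3763) = 11.8777
Bracket: 2^11 = 2048 < 3763 <= 2^12 = 4096
So ceil(log2(3763)) = 12

bits = ceil(log2(3763)) = ceil(11.8777) = 12 bits


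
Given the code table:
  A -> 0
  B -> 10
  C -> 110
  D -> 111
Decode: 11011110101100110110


Decoding:
110 -> C
111 -> D
10 -> B
10 -> B
110 -> C
0 -> A
110 -> C
110 -> C


Result: CDBBCACC


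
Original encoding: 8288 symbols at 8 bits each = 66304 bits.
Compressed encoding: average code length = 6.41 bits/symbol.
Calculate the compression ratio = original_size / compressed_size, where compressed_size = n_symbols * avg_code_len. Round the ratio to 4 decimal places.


original_size = n_symbols * orig_bits = 8288 * 8 = 66304 bits
compressed_size = n_symbols * avg_code_len = 8288 * 6.41 = 53126.08 bits
ratio = original_size / compressed_size = 66304 / 53126.08 = 1.248

Compression ratio = 1.248


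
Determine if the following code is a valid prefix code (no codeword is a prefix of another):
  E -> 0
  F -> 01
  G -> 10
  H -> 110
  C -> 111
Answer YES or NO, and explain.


Checking each pair (does one codeword prefix another?):
  E='0' vs F='01': prefix -- VIOLATION

NO -- this is NOT a valid prefix code. E (0) is a prefix of F (01).


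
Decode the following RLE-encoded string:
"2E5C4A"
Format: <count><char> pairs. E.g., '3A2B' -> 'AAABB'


Expanding each <count><char> pair:
  2E -> 'EE'
  5C -> 'CCCCC'
  4A -> 'AAAA'

Decoded = EECCCCCAAAA


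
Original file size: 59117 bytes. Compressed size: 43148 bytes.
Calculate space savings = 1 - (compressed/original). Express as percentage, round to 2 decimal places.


ratio = compressed/original = 43148/59117 = 0.729875
savings = 1 - ratio = 1 - 0.729875 = 0.270125
as a percentage: 0.270125 * 100 = 27.01%

Space savings = 1 - 43148/59117 = 27.01%


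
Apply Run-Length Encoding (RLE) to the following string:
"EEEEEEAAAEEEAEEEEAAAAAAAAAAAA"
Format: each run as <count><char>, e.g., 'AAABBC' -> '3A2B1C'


Scanning runs left to right:
  i=0: run of 'E' x 6 -> '6E'
  i=6: run of 'A' x 3 -> '3A'
  i=9: run of 'E' x 3 -> '3E'
  i=12: run of 'A' x 1 -> '1A'
  i=13: run of 'E' x 4 -> '4E'
  i=17: run of 'A' x 12 -> '12A'

RLE = 6E3A3E1A4E12A


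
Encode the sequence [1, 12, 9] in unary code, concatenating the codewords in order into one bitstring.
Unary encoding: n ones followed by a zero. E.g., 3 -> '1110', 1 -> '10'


Encode each number as n ones followed by a terminating 0:
  1 -> 10 (2 bits)
  12 -> 1111111111110 (13 bits)
  9 -> 1111111110 (10 bits)
Total length = 2 + 13 + 10 = 25 bits.

Unary([1, 12, 9]) = 1011111111111101111111110 (25 bits)


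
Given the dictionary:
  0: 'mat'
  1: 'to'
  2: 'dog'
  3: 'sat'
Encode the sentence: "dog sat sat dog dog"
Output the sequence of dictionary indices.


Look up each word in the dictionary:
  'dog' -> 2
  'sat' -> 3
  'sat' -> 3
  'dog' -> 2
  'dog' -> 2

Encoded: [2, 3, 3, 2, 2]


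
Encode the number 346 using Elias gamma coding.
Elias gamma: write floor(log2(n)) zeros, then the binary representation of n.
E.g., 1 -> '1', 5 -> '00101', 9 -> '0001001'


num_bits = floor(log2(346)) + 1 = 9
leading_zeros = num_bits - 1 = 8
binary(346) = 101011010

Elias gamma(346) = '00000000' + '101011010' = 00000000101011010 (17 bits)


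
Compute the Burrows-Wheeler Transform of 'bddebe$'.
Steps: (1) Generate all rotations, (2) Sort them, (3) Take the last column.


Rotations (sorted):
  0: $bddebe -> last char: e
  1: bddebe$ -> last char: $
  2: be$bdde -> last char: e
  3: ddebe$b -> last char: b
  4: debe$bd -> last char: d
  5: e$bddeb -> last char: b
  6: ebe$bdd -> last char: d


BWT = e$ebdbd


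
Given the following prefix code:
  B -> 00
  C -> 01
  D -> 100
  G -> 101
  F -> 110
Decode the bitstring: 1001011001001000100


Decoding step by step:
Bits 100 -> D
Bits 101 -> G
Bits 100 -> D
Bits 100 -> D
Bits 100 -> D
Bits 01 -> C
Bits 00 -> B


Decoded message: DGDDDCB


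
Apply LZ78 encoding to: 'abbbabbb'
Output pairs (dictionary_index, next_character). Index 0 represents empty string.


LZ78 encoding steps:
Dictionary: {0: ''}
Step 1: w='' (idx 0), next='a' -> output (0, 'a'), add 'a' as idx 1
Step 2: w='' (idx 0), next='b' -> output (0, 'b'), add 'b' as idx 2
Step 3: w='b' (idx 2), next='b' -> output (2, 'b'), add 'bb' as idx 3
Step 4: w='a' (idx 1), next='b' -> output (1, 'b'), add 'ab' as idx 4
Step 5: w='bb' (idx 3), end of input -> output (3, '')


Encoded: [(0, 'a'), (0, 'b'), (2, 'b'), (1, 'b'), (3, '')]


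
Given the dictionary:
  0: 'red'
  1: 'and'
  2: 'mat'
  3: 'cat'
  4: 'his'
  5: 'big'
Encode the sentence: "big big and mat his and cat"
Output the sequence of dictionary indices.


Look up each word in the dictionary:
  'big' -> 5
  'big' -> 5
  'and' -> 1
  'mat' -> 2
  'his' -> 4
  'and' -> 1
  'cat' -> 3

Encoded: [5, 5, 1, 2, 4, 1, 3]


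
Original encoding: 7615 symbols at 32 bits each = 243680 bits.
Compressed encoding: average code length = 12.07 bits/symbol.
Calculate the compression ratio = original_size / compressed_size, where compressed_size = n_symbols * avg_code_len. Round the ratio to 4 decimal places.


original_size = n_symbols * orig_bits = 7615 * 32 = 243680 bits
compressed_size = n_symbols * avg_code_len = 7615 * 12.07 = 91913.05 bits
ratio = original_size / compressed_size = 243680 / 91913.05 = 2.6512

Compression ratio = 2.6512


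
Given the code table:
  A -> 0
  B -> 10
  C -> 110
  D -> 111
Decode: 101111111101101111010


Decoding:
10 -> B
111 -> D
111 -> D
110 -> C
110 -> C
111 -> D
10 -> B
10 -> B


Result: BDDCCDBB


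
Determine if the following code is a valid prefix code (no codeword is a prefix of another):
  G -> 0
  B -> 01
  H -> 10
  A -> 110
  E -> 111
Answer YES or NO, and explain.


Checking each pair (does one codeword prefix another?):
  G='0' vs B='01': prefix -- VIOLATION

NO -- this is NOT a valid prefix code. G (0) is a prefix of B (01).


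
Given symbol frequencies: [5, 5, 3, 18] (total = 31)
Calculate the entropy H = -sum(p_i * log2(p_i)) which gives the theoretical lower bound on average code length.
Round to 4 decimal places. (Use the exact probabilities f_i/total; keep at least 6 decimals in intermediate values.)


Per-symbol terms -p_i * log2(p_i) with p_i = f_i/31:
  p = 5/31 = 0.161290: log2(p) = -2.632268, -p*log2(p) = 0.424559
  p = 5/31 = 0.161290: log2(p) = -2.632268, -p*log2(p) = 0.424559
  p = 3/31 = 0.096774: log2(p) = -3.369234, -p*log2(p) = 0.326055
  p = 18/31 = 0.580645: log2(p) = -0.784271, -p*log2(p) = 0.455383
H = 0.424559 + 0.424559 + 0.326055 + 0.455383 = 1.630556

H = 1.6306 bits/symbol


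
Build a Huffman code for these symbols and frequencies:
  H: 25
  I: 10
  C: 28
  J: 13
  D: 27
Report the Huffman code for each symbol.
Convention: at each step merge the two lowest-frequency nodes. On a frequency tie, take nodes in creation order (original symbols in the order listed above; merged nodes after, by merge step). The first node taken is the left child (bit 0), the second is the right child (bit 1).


Huffman tree construction:
Step 1: Merge I(10) + J(13) = 23
Step 2: Merge (I+J)(23) + H(25) = 48
Step 3: Merge D(27) + C(28) = 55
Step 4: Merge ((I+J)+H)(48) + (D+C)(55) = 103
Read each symbol's code off the tree from the root (left child = 0, right child = 1).

Codes:
  H: 01 (length 2)
  I: 000 (length 3)
  C: 11 (length 2)
  J: 001 (length 3)
  D: 10 (length 2)
Average code length: 229/103 = 2.2233 bits/symbol


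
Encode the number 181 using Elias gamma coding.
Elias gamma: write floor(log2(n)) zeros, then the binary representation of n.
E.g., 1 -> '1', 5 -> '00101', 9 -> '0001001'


num_bits = floor(log2(181)) + 1 = 8
leading_zeros = num_bits - 1 = 7
binary(181) = 10110101

Elias gamma(181) = '0000000' + '10110101' = 000000010110101 (15 bits)


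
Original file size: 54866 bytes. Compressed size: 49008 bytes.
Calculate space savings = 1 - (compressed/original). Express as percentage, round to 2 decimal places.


ratio = compressed/original = 49008/54866 = 0.893231
savings = 1 - ratio = 1 - 0.893231 = 0.106769
as a percentage: 0.106769 * 100 = 10.68%

Space savings = 1 - 49008/54866 = 10.68%


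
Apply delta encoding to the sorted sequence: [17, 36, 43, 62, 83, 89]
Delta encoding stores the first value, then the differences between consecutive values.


First value: 17
Deltas:
  36 - 17 = 19
  43 - 36 = 7
  62 - 43 = 19
  83 - 62 = 21
  89 - 83 = 6


Delta encoded: [17, 19, 7, 19, 21, 6]


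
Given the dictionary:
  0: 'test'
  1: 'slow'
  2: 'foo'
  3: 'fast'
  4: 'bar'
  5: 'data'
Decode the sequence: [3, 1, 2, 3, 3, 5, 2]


Look up each index in the dictionary:
  3 -> 'fast'
  1 -> 'slow'
  2 -> 'foo'
  3 -> 'fast'
  3 -> 'fast'
  5 -> 'data'
  2 -> 'foo'

Decoded: "fast slow foo fast fast data foo"


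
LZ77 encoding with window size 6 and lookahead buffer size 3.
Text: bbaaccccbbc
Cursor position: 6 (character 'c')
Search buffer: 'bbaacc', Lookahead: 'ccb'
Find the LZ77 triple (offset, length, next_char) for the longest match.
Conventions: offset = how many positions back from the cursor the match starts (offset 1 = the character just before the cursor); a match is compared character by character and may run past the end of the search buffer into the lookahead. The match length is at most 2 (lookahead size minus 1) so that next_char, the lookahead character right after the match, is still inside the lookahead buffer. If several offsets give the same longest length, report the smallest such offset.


Try each offset into the search buffer:
  offset=1 (pos 5, char 'c'): match length 2
  offset=2 (pos 4, char 'c'): match length 2
  offset=3 (pos 3, char 'a'): match length 0
  offset=4 (pos 2, char 'a'): match length 0
  offset=5 (pos 1, char 'b'): match length 0
  offset=6 (pos 0, char 'b'): match length 0
Longest match has length 2, found at offsets 1, 2; take the smallest, offset 1.
next_char = character at position 6 + 2 = 8 -> 'b'

Best match: offset=1, length=2 (matching 'cc' starting at position 5)
LZ77 triple: (1, 2, 'b')


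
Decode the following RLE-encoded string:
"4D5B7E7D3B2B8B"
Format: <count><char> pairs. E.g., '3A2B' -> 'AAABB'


Expanding each <count><char> pair:
  4D -> 'DDDD'
  5B -> 'BBBBB'
  7E -> 'EEEEEEE'
  7D -> 'DDDDDDD'
  3B -> 'BBB'
  2B -> 'BB'
  8B -> 'BBBBBBBB'

Decoded = DDDDBBBBBEEEEEEEDDDDDDDBBBBBBBBBBBBB


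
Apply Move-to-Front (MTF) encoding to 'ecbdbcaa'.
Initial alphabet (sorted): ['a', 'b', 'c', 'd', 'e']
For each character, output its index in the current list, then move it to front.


MTF encoding:
'e': index 4 in ['a', 'b', 'c', 'd', 'e'] -> ['e', 'a', 'b', 'c', 'd']
'c': index 3 in ['e', 'a', 'b', 'c', 'd'] -> ['c', 'e', 'a', 'b', 'd']
'b': index 3 in ['c', 'e', 'a', 'b', 'd'] -> ['b', 'c', 'e', 'a', 'd']
'd': index 4 in ['b', 'c', 'e', 'a', 'd'] -> ['d', 'b', 'c', 'e', 'a']
'b': index 1 in ['d', 'b', 'c', 'e', 'a'] -> ['b', 'd', 'c', 'e', 'a']
'c': index 2 in ['b', 'd', 'c', 'e', 'a'] -> ['c', 'b', 'd', 'e', 'a']
'a': index 4 in ['c', 'b', 'd', 'e', 'a'] -> ['a', 'c', 'b', 'd', 'e']
'a': index 0 in ['a', 'c', 'b', 'd', 'e'] -> ['a', 'c', 'b', 'd', 'e']


Output: [4, 3, 3, 4, 1, 2, 4, 0]


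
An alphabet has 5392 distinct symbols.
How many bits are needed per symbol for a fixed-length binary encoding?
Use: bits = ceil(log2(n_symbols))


log2(5392) = 12.3966
Bracket: 2^12 = 4096 < 5392 <= 2^13 = 8192
So ceil(log2(5392)) = 13

bits = ceil(log2(5392)) = ceil(12.3966) = 13 bits


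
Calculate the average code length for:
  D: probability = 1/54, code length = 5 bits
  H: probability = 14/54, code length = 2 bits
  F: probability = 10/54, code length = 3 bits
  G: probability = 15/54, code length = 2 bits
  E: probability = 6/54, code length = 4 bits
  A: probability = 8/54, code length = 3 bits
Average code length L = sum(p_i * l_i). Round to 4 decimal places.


Weighted contributions p_i * l_i:
  D: (1/54) * 5 = 5/54
  H: (14/54) * 2 = 28/54
  F: (10/54) * 3 = 30/54
  G: (15/54) * 2 = 30/54
  E: (6/54) * 4 = 24/54
  A: (8/54) * 3 = 24/54
Sum = (5 + 28 + 30 + 30 + 24 + 24)/54 = 141/54

L = 141/54 = 2.6111 bits/symbol


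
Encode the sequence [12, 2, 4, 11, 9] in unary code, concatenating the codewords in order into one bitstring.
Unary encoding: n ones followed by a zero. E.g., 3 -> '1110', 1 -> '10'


Encode each number as n ones followed by a terminating 0:
  12 -> 1111111111110 (13 bits)
  2 -> 110 (3 bits)
  4 -> 11110 (5 bits)
  11 -> 111111111110 (12 bits)
  9 -> 1111111110 (10 bits)
Total length = 13 + 3 + 5 + 12 + 10 = 43 bits.

Unary([12, 2, 4, 11, 9]) = 1111111111110110111101111111111101111111110 (43 bits)
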